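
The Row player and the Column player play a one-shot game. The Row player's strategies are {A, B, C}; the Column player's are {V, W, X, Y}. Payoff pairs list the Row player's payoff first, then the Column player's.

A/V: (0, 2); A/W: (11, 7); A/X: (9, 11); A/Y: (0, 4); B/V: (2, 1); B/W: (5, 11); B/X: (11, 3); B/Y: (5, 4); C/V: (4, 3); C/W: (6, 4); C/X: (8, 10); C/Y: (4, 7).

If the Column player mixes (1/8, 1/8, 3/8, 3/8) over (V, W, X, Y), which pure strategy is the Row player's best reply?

B

Compute the Row player's expected payoff from each pure strategy against the given mix.
A: (1/8)·0 + (1/8)·11 + (3/8)·9 + (3/8)·0 = 19/4
B: (1/8)·2 + (1/8)·5 + (3/8)·11 + (3/8)·5 = 55/8
C: (1/8)·4 + (1/8)·6 + (3/8)·8 + (3/8)·4 = 23/4
Highest expected payoff is 55/8, from B.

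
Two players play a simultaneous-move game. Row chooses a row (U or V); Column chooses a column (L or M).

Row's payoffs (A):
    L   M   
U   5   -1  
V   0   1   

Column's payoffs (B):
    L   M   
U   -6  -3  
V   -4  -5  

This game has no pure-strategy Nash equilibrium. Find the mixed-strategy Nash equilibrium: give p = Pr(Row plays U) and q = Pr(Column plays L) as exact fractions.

In a mixed NE each player is indifferent between their pure strategies, so the opponent's mix sets the indifference.
Column indifferent between L and M: p·(-6) + (1−p)·(-4) = p·(-3) + (1−p)·(-5) ⟹ (-4) + (-2)p = (-5) + 2p ⟹ p = 1/4.
Row indifferent between U and V: q·5 + (1−q)·(-1) = q·0 + (1−q)·1 ⟹ (-1) + 6q = 1 + (-1)q ⟹ q = 2/7.

p = 1/4, q = 2/7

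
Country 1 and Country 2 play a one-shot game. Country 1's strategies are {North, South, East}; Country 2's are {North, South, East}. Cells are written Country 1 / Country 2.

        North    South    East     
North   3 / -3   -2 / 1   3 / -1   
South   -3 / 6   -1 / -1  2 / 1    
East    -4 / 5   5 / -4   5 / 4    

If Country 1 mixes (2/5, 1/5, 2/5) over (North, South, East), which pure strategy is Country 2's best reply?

North

Country 2's best reply maximizes expected payoff against the mix.
North: (2/5)·(-3) + (1/5)·6 + (2/5)·5 = 2
South: (2/5)·1 + (1/5)·(-1) + (2/5)·(-4) = -7/5
East: (2/5)·(-1) + (1/5)·1 + (2/5)·4 = 7/5
Highest expected payoff is 2, from North.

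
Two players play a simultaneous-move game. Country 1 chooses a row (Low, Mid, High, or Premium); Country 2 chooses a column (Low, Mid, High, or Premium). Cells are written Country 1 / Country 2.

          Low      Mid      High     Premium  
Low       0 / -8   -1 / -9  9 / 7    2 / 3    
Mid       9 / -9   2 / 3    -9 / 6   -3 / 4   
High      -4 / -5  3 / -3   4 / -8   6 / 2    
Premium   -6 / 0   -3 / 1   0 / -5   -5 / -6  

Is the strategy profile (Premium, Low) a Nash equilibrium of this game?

Holding Country 2 at Low: Country 1 gets -6 from Premium but could get 9 by switching to Mid. Country 1 has a profitable deviation.

No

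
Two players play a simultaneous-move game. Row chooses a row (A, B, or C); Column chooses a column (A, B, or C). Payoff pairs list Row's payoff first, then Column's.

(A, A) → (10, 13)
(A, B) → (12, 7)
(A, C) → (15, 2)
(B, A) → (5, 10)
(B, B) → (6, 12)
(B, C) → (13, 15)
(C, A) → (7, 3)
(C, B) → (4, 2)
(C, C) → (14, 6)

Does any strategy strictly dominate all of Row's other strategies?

A

Check whether one of Row's strategies beats all alternatives regardless of what the opponent does.
A strictly dominates: vs A: 10 > each of {5, 7}; vs B: 12 > each of {6, 4}; vs C: 15 > each of {13, 14}.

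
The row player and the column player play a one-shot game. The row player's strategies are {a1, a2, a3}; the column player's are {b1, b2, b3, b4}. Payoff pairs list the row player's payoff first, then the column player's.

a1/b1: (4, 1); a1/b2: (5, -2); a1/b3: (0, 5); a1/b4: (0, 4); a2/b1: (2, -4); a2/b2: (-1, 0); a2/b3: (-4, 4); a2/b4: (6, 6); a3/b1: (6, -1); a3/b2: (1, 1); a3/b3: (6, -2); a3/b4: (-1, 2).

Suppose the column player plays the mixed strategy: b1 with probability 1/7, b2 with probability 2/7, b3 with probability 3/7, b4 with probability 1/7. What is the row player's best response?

a3

Compute the row player's expected payoff from each pure strategy against the given mix.
a1: (1/7)·4 + (2/7)·5 + (3/7)·0 + (1/7)·0 = 2
a2: (1/7)·2 + (2/7)·(-1) + (3/7)·(-4) + (1/7)·6 = -6/7
a3: (1/7)·6 + (2/7)·1 + (3/7)·6 + (1/7)·(-1) = 25/7
Highest expected payoff is 25/7, from a3.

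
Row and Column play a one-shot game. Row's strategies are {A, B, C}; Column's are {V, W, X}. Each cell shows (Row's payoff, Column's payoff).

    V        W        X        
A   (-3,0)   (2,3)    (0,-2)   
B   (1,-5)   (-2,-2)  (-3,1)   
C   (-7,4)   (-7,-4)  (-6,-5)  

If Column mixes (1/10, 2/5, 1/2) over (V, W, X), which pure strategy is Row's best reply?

A

Compute Row's expected payoff from each pure strategy against the given mix.
A: (1/10)·(-3) + (2/5)·2 + (1/2)·0 = 1/2
B: (1/10)·1 + (2/5)·(-2) + (1/2)·(-3) = -11/5
C: (1/10)·(-7) + (2/5)·(-7) + (1/2)·(-6) = -13/2
Highest expected payoff is 1/2, from A.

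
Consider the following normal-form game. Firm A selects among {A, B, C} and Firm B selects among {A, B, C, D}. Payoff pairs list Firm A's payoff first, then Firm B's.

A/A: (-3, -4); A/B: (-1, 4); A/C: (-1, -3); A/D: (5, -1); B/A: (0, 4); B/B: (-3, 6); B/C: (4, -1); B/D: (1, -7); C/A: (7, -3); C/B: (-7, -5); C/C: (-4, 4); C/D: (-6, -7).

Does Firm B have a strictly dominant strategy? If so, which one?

A strategy is strictly dominant if it gives Firm B a strictly higher payoff than every other strategy, against every choice by the opponent.
A is not dominant: against A, B gives 4 > -4.
B is not dominant: against C, A gives -3 > -5.
C is not dominant: against A, B gives 4 > -3.
D is not dominant: against A, B gives 4 > -1.
No single strategy is best against every opponent action.

None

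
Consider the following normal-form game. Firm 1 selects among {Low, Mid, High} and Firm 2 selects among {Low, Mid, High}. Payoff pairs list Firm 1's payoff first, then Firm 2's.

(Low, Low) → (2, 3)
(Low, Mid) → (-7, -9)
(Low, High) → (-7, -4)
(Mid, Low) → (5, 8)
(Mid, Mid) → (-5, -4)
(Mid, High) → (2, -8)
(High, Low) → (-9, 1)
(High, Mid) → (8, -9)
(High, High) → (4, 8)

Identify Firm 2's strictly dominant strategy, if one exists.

None

A strategy is strictly dominant if it gives Firm 2 a strictly higher payoff than every other strategy, against every choice by the opponent.
Low is not dominant: against High, High gives 8 > 1.
Mid is not dominant: against Low, Low gives 3 > -9.
High is not dominant: against Low, Low gives 3 > -4.
No single strategy is best against every opponent action.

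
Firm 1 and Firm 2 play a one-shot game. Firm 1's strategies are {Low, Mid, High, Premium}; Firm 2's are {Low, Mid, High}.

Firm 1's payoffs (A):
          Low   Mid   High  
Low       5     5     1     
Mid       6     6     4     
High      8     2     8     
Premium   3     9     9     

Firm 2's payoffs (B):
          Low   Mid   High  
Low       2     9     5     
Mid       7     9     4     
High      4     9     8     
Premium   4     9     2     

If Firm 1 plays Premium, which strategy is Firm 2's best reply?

Mid

With Firm 1 fixed at Premium, Firm 2's payoffs are: Low → 4, Mid → 9, High → 2.
The maximum is 9, achieved by Mid.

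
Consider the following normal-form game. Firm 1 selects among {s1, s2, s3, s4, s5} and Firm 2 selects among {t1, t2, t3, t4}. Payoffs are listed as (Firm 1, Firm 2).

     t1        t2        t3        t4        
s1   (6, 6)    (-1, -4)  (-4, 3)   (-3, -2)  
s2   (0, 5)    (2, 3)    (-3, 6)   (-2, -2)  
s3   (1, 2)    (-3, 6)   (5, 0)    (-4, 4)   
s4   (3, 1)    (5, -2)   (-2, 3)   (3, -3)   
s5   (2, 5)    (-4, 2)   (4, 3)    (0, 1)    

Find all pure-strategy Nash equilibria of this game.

Check mutual best responses: a cell is a NE iff neither player can gain by unilaterally deviating.
Firm 1's best responses — vs t1: s1 (payoff 6); vs t2: s4 (payoff 5); vs t3: s3 (payoff 5); vs t4: s4 (payoff 3).
Firm 2's best responses — vs s1: t1 (payoff 6); vs s2: t3 (payoff 6); vs s3: t2 (payoff 6); vs s4: t3 (payoff 3); vs s5: t1 (payoff 5).
The only mutual best response is (s1, t1); neither player gains by switching there.

(s1, t1)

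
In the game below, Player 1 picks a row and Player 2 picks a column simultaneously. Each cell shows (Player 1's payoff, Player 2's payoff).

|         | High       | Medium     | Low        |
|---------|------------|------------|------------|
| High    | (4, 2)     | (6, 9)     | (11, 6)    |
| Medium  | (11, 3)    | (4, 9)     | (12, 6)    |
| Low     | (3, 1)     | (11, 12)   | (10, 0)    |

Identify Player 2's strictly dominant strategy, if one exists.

Medium

A strategy is strictly dominant if it gives Player 2 a strictly higher payoff than every other strategy, against every choice by the opponent.
Medium strictly dominates: vs High: 9 > each of {2, 6}; vs Medium: 9 > each of {3, 6}; vs Low: 12 > each of {1, 0}.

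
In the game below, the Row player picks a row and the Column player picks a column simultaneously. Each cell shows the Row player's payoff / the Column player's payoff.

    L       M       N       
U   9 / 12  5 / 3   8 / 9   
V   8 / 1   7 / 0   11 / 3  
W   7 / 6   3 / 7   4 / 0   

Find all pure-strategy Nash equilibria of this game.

Find each player's best response to every opponent strategy; NE are the intersections.
The Row player's best responses — vs L: U (payoff 9); vs M: V (payoff 7); vs N: V (payoff 11).
The Column player's best responses — vs U: L (payoff 12); vs V: N (payoff 3); vs W: M (payoff 7).
Mutual best responses occur at (U, L) and (V, N); at each, neither player gains by switching.

(U, L) and (V, N)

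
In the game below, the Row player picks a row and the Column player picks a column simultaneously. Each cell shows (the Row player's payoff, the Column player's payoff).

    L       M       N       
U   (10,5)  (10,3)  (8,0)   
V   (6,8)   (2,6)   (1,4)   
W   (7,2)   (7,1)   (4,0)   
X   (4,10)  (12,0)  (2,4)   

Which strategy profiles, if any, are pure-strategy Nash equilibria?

(U, L)

A profile is a Nash equilibrium when each player is best-responding to the other.
The Row player's best responses — vs L: U (payoff 10); vs M: X (payoff 12); vs N: U (payoff 8).
The Column player's best responses — vs U: L (payoff 5); vs V: L (payoff 8); vs W: L (payoff 2); vs X: L (payoff 10).
The only mutual best response is (U, L); neither player gains by switching there.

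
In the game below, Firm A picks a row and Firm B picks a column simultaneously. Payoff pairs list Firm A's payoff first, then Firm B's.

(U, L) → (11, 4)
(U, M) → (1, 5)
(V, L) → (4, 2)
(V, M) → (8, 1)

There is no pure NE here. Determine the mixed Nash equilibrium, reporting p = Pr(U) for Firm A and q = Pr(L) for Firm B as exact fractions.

p = 1/2, q = 1/2

Each player's mixing probability is pinned down by making the *other* player indifferent.
Firm B indifferent between L and M: p·4 + (1−p)·2 = p·5 + (1−p)·1 ⟹ 2 + 2p = 1 + 4p ⟹ p = 1/2.
Firm A indifferent between U and V: q·11 + (1−q)·1 = q·4 + (1−q)·8 ⟹ 1 + 10q = 8 + (-4)q ⟹ q = 1/2.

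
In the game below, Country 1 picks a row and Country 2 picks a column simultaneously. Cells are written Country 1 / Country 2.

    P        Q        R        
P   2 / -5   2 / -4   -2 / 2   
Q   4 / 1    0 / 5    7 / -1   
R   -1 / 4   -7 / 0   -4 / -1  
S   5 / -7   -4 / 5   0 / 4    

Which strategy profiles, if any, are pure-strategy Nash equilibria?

Check mutual best responses: a cell is a NE iff neither player can gain by unilaterally deviating.
Country 1's best responses — vs P: S (payoff 5); vs Q: P (payoff 2); vs R: Q (payoff 7).
Country 2's best responses — vs P: R (payoff 2); vs Q: Q (payoff 5); vs R: P (payoff 4); vs S: Q (payoff 5).
No cell has both players best-responding. For instance, Country 1's best reply to R is Q, but against Q Country 2 prefers Q over R.

None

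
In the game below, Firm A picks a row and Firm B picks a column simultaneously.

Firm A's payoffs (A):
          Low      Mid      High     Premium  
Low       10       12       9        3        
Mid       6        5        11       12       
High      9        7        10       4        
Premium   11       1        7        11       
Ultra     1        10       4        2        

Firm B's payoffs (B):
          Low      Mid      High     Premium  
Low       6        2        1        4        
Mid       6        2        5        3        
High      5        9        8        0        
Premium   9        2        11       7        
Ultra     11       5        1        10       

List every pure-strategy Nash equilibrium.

There is no pure-strategy Nash equilibrium

Check mutual best responses: a cell is a NE iff neither player can gain by unilaterally deviating.
Firm A's best responses — vs Low: Premium (payoff 11); vs Mid: Low (payoff 12); vs High: Mid (payoff 11); vs Premium: Mid (payoff 12).
Firm B's best responses — vs Low: Low (payoff 6); vs Mid: Low (payoff 6); vs High: Mid (payoff 9); vs Premium: High (payoff 11); vs Ultra: Low (payoff 11).
No cell has both players best-responding. For instance, Firm A's best reply to Mid is Low, but against Low Firm B prefers Low over Mid.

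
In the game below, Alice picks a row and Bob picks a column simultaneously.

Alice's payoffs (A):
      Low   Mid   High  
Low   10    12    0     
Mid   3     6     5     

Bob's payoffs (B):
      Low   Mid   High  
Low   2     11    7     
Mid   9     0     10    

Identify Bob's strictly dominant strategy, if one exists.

A strategy is strictly dominant if it gives Bob a strictly higher payoff than every other strategy, against every choice by the opponent.
Low is not dominant: against Low, Mid gives 11 > 2.
Mid is not dominant: against Mid, Low gives 9 > 0.
High is not dominant: against Low, Mid gives 11 > 7.
No single strategy is best against every opponent action.

No strictly dominant strategy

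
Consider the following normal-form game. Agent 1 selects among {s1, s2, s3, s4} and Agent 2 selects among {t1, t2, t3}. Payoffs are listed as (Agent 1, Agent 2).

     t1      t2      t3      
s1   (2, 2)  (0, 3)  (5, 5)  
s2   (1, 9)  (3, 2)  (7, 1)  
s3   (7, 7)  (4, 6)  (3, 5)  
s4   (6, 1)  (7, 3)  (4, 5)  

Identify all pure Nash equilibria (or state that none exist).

Find each player's best response to every opponent strategy; NE are the intersections.
Agent 1's best responses — vs t1: s3 (payoff 7); vs t2: s4 (payoff 7); vs t3: s2 (payoff 7).
Agent 2's best responses — vs s1: t3 (payoff 5); vs s2: t1 (payoff 9); vs s3: t1 (payoff 7); vs s4: t3 (payoff 5).
The only mutual best response is (s3, t1); neither player gains by switching there.

(s3, t1)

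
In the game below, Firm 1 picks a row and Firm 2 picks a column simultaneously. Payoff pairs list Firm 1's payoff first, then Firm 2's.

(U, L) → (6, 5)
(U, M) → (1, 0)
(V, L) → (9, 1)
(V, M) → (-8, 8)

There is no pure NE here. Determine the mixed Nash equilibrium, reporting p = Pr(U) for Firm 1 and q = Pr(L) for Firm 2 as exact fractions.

In a mixed NE each player is indifferent between their pure strategies, so the opponent's mix sets the indifference.
Firm 2 indifferent between L and M: p·5 + (1−p)·1 = p·0 + (1−p)·8 ⟹ 1 + 4p = 8 + (-8)p ⟹ p = 7/12.
Firm 1 indifferent between U and V: q·6 + (1−q)·1 = q·9 + (1−q)·(-8) ⟹ 1 + 5q = (-8) + 17q ⟹ q = 3/4.

p = 7/12, q = 3/4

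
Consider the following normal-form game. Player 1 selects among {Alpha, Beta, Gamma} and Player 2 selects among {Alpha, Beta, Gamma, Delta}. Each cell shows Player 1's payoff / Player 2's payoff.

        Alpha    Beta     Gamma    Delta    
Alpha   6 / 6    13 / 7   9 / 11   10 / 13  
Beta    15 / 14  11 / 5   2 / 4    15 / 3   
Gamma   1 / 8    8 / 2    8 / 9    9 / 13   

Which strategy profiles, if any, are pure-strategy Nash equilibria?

A profile is a Nash equilibrium when each player is best-responding to the other.
Player 1's best responses — vs Alpha: Beta (payoff 15); vs Beta: Alpha (payoff 13); vs Gamma: Alpha (payoff 9); vs Delta: Beta (payoff 15).
Player 2's best responses — vs Alpha: Delta (payoff 13); vs Beta: Alpha (payoff 14); vs Gamma: Delta (payoff 13).
The only mutual best response is (Beta, Alpha); neither player gains by switching there.

(Beta, Alpha)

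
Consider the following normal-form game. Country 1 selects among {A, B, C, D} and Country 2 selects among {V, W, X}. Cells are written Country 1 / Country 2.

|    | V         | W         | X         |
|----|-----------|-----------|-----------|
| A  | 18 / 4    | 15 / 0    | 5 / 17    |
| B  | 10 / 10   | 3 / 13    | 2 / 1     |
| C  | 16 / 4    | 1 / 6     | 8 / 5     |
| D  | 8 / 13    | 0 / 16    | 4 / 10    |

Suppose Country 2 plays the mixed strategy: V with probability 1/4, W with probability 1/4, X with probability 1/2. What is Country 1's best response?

A

Country 1's best reply maximizes expected payoff against the mix.
A: (1/4)·18 + (1/4)·15 + (1/2)·5 = 43/4
B: (1/4)·10 + (1/4)·3 + (1/2)·2 = 17/4
C: (1/4)·16 + (1/4)·1 + (1/2)·8 = 33/4
D: (1/4)·8 + (1/4)·0 + (1/2)·4 = 4
Highest expected payoff is 43/4, from A.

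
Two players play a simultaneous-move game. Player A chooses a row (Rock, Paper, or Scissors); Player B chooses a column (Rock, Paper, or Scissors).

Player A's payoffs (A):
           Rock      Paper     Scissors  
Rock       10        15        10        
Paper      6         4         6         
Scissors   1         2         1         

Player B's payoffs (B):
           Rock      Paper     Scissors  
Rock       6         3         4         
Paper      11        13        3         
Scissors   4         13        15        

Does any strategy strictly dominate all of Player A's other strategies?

A strategy is strictly dominant if it gives Player A a strictly higher payoff than every other strategy, against every choice by the opponent.
Rock strictly dominates: vs Rock: 10 > each of {6, 1}; vs Paper: 15 > each of {4, 2}; vs Scissors: 10 > each of {6, 1}.

Rock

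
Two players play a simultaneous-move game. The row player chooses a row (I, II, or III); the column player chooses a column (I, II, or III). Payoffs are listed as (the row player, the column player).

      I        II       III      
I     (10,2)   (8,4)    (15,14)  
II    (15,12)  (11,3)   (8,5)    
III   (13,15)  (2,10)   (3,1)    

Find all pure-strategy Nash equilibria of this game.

(I, III) and (II, I)

Check mutual best responses: a cell is a NE iff neither player can gain by unilaterally deviating.
The row player's best responses — vs I: II (payoff 15); vs II: II (payoff 11); vs III: I (payoff 15).
The column player's best responses — vs I: III (payoff 14); vs II: I (payoff 12); vs III: I (payoff 15).
Mutual best responses occur at (I, III) and (II, I); at each, neither player gains by switching.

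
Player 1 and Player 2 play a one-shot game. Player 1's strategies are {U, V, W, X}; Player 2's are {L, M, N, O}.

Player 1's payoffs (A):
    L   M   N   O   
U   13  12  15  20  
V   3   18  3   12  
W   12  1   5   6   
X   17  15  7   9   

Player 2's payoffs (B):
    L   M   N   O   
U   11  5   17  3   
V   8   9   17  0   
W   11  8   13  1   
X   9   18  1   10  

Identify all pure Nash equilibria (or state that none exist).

Find each player's best response to every opponent strategy; NE are the intersections.
Player 1's best responses — vs L: X (payoff 17); vs M: V (payoff 18); vs N: U (payoff 15); vs O: U (payoff 20).
Player 2's best responses — vs U: N (payoff 17); vs V: N (payoff 17); vs W: N (payoff 13); vs X: M (payoff 18).
The only mutual best response is (U, N); neither player gains by switching there.

(U, N)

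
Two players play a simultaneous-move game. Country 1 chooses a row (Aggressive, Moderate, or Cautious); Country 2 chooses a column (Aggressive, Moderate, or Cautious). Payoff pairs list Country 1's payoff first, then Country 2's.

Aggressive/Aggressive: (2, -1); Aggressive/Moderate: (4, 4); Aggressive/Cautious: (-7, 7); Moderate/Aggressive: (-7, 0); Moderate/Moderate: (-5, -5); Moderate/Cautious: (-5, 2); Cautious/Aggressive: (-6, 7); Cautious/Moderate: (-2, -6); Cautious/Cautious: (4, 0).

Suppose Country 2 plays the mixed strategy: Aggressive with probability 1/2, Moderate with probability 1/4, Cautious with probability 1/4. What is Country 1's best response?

Country 1's best reply maximizes expected payoff against the mix.
Aggressive: (1/2)·2 + (1/4)·4 + (1/4)·(-7) = 1/4
Moderate: (1/2)·(-7) + (1/4)·(-5) + (1/4)·(-5) = -6
Cautious: (1/2)·(-6) + (1/4)·(-2) + (1/4)·4 = -5/2
Highest expected payoff is 1/4, from Aggressive.

Aggressive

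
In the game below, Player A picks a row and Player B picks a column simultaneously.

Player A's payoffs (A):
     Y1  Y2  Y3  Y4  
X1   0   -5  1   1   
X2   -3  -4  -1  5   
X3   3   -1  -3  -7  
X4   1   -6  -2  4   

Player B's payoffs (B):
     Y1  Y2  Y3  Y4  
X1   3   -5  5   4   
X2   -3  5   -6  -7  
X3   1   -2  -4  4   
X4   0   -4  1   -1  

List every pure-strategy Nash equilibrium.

Find each player's best response to every opponent strategy; NE are the intersections.
Player A's best responses — vs Y1: X3 (payoff 3); vs Y2: X3 (payoff -1); vs Y3: X1 (payoff 1); vs Y4: X2 (payoff 5).
Player B's best responses — vs X1: Y3 (payoff 5); vs X2: Y2 (payoff 5); vs X3: Y4 (payoff 4); vs X4: Y3 (payoff 1).
The only mutual best response is (X1, Y3); neither player gains by switching there.

(X1, Y3)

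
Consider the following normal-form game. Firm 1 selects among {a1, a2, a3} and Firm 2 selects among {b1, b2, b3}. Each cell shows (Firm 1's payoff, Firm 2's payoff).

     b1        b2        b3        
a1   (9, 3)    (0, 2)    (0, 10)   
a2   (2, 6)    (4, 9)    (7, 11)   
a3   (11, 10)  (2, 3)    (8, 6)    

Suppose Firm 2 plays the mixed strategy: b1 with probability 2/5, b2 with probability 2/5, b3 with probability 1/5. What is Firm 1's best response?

a3

Firm 1's best reply maximizes expected payoff against the mix.
a1: (2/5)·9 + (2/5)·0 + (1/5)·0 = 18/5
a2: (2/5)·2 + (2/5)·4 + (1/5)·7 = 19/5
a3: (2/5)·11 + (2/5)·2 + (1/5)·8 = 34/5
Highest expected payoff is 34/5, from a3.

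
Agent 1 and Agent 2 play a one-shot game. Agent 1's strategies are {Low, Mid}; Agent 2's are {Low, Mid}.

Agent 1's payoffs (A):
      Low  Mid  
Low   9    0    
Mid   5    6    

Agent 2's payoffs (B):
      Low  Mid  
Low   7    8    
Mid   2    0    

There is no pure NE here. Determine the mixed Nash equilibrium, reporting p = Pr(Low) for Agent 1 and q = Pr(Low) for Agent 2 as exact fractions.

p = 2/3, q = 3/5

In a mixed NE each player is indifferent between their pure strategies, so the opponent's mix sets the indifference.
Agent 2 indifferent between Low and Mid: p·7 + (1−p)·2 = p·8 + (1−p)·0 ⟹ 2 + 5p = 0 + 8p ⟹ p = 2/3.
Agent 1 indifferent between Low and Mid: q·9 + (1−q)·0 = q·5 + (1−q)·6 ⟹ 0 + 9q = 6 + (-1)q ⟹ q = 3/5.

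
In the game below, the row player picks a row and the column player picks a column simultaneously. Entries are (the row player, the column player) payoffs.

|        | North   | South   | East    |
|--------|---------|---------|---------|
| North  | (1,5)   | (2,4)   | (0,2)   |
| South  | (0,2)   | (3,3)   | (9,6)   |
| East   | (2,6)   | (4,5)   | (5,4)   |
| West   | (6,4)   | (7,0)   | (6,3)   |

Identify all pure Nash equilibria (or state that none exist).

Find each player's best response to every opponent strategy; NE are the intersections.
The row player's best responses — vs North: West (payoff 6); vs South: West (payoff 7); vs East: South (payoff 9).
The column player's best responses — vs North: North (payoff 5); vs South: East (payoff 6); vs East: North (payoff 6); vs West: North (payoff 4).
Mutual best responses occur at (South, East) and (West, North); at each, neither player gains by switching.

(South, East) and (West, North)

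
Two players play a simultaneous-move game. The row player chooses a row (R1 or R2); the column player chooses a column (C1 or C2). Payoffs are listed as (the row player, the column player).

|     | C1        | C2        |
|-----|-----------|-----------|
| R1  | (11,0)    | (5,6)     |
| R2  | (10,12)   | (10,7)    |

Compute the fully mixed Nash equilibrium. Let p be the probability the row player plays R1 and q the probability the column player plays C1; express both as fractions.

In a mixed NE each player is indifferent between their pure strategies, so the opponent's mix sets the indifference.
The column player indifferent between C1 and C2: p·0 + (1−p)·12 = p·6 + (1−p)·7 ⟹ 12 + (-12)p = 7 + (-1)p ⟹ p = 5/11.
The row player indifferent between R1 and R2: q·11 + (1−q)·5 = q·10 + (1−q)·10 ⟹ 5 + 6q = 10 + 0q ⟹ q = 5/6.

p = 5/11, q = 5/6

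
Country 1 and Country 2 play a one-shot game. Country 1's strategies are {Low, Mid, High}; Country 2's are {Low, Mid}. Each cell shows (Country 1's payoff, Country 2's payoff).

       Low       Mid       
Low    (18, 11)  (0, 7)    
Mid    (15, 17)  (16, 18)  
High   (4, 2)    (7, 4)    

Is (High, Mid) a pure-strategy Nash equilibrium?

No

Holding Country 2 at Mid: Country 1 gets 7 from High but could get 16 by switching to Mid. Country 1 has a profitable deviation.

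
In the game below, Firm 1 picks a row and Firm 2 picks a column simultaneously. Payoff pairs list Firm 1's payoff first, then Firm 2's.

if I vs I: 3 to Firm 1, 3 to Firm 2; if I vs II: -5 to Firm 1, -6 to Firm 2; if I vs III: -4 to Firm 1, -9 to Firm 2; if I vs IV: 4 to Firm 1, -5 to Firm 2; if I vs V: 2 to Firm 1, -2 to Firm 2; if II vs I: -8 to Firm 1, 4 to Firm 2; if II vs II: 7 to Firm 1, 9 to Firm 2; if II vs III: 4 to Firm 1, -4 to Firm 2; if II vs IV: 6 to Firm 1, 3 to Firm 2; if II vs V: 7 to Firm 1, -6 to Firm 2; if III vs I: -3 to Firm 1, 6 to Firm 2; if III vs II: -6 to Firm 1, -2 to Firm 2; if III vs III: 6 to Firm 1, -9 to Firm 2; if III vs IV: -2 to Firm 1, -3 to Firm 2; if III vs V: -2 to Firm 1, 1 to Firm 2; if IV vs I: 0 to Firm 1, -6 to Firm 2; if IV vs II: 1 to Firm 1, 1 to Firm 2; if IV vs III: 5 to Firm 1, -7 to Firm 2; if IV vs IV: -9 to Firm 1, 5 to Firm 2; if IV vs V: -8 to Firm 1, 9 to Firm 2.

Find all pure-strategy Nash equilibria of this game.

(I, I) and (II, II)

Check mutual best responses: a cell is a NE iff neither player can gain by unilaterally deviating.
Firm 1's best responses — vs I: I (payoff 3); vs II: II (payoff 7); vs III: III (payoff 6); vs IV: II (payoff 6); vs V: II (payoff 7).
Firm 2's best responses — vs I: I (payoff 3); vs II: II (payoff 9); vs III: I (payoff 6); vs IV: V (payoff 9).
Mutual best responses occur at (I, I) and (II, II); at each, neither player gains by switching.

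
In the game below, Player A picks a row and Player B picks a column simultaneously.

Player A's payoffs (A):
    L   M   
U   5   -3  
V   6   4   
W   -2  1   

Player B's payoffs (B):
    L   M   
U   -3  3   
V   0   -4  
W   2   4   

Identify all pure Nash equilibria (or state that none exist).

Find each player's best response to every opponent strategy; NE are the intersections.
Player A's best responses — vs L: V (payoff 6); vs M: V (payoff 4).
Player B's best responses — vs U: M (payoff 3); vs V: L (payoff 0); vs W: M (payoff 4).
The only mutual best response is (V, L); neither player gains by switching there.

(V, L)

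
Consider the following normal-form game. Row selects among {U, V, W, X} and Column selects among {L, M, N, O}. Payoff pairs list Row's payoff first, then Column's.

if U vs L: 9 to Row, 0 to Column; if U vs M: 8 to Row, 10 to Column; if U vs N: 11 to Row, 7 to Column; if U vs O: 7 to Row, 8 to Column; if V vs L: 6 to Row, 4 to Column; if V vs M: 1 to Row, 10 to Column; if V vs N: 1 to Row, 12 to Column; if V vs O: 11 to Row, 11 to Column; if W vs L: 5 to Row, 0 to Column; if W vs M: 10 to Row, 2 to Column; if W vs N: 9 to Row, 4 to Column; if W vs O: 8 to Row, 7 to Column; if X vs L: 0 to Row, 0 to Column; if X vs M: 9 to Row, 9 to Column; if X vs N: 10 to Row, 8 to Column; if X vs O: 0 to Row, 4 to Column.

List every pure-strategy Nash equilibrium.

Check mutual best responses: a cell is a NE iff neither player can gain by unilaterally deviating.
Row's best responses — vs L: U (payoff 9); vs M: W (payoff 10); vs N: U (payoff 11); vs O: V (payoff 11).
Column's best responses — vs U: M (payoff 10); vs V: N (payoff 12); vs W: O (payoff 7); vs X: M (payoff 9).
No cell has both players best-responding. For instance, Row's best reply to N is U, but against U Column prefers M over N.

There is no pure-strategy Nash equilibrium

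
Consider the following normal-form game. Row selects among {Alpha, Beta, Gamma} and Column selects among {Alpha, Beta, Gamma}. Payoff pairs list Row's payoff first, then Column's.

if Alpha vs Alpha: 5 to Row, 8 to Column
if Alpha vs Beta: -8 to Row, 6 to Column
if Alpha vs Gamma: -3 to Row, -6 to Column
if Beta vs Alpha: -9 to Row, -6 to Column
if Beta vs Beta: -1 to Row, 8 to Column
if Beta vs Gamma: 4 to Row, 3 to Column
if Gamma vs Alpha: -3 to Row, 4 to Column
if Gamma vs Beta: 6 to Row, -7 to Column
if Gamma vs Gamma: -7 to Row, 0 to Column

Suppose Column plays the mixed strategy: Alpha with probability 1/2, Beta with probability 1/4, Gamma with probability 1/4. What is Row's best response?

Compute Row's expected payoff from each pure strategy against the given mix.
Alpha: (1/2)·5 + (1/4)·(-8) + (1/4)·(-3) = -1/4
Beta: (1/2)·(-9) + (1/4)·(-1) + (1/4)·4 = -15/4
Gamma: (1/2)·(-3) + (1/4)·6 + (1/4)·(-7) = -7/4
Highest expected payoff is -1/4, from Alpha.

Alpha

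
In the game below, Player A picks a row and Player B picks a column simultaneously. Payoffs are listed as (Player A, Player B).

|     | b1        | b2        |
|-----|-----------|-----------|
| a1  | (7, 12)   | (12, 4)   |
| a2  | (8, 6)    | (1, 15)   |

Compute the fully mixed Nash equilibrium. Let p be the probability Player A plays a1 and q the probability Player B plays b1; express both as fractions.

Each player's mixing probability is pinned down by making the *other* player indifferent.
Player B indifferent between b1 and b2: p·12 + (1−p)·6 = p·4 + (1−p)·15 ⟹ 6 + 6p = 15 + (-11)p ⟹ p = 9/17.
Player A indifferent between a1 and a2: q·7 + (1−q)·12 = q·8 + (1−q)·1 ⟹ 12 + (-5)q = 1 + 7q ⟹ q = 11/12.

p = 9/17, q = 11/12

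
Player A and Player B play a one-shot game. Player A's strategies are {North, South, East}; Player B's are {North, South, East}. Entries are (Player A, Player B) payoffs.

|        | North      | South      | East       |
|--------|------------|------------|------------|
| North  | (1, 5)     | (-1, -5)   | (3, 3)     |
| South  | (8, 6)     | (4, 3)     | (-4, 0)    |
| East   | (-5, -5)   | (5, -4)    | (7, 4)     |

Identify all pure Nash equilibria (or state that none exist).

Find each player's best response to every opponent strategy; NE are the intersections.
Player A's best responses — vs North: South (payoff 8); vs South: East (payoff 5); vs East: East (payoff 7).
Player B's best responses — vs North: North (payoff 5); vs South: North (payoff 6); vs East: East (payoff 4).
Mutual best responses occur at (South, North) and (East, East); at each, neither player gains by switching.

(South, North) and (East, East)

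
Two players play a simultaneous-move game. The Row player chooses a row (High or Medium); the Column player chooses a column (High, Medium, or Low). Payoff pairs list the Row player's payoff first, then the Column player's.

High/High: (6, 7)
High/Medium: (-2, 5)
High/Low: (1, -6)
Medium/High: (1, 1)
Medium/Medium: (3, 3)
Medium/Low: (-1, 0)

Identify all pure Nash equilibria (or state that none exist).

Check mutual best responses: a cell is a NE iff neither player can gain by unilaterally deviating.
The Row player's best responses — vs High: High (payoff 6); vs Medium: Medium (payoff 3); vs Low: High (payoff 1).
The Column player's best responses — vs High: High (payoff 7); vs Medium: Medium (payoff 3).
Mutual best responses occur at (High, High) and (Medium, Medium); at each, neither player gains by switching.

(High, High) and (Medium, Medium)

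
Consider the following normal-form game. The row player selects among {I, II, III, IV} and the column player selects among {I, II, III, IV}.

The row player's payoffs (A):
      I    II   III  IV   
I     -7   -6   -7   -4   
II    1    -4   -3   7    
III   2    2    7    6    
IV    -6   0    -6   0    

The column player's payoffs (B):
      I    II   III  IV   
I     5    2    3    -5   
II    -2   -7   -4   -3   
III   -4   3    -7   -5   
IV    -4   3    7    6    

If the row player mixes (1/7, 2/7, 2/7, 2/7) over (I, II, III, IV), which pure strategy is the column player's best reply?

Compute the column player's expected payoff from each pure strategy against the given mix.
I: (1/7)·5 + (2/7)·(-2) + (2/7)·(-4) + (2/7)·(-4) = -15/7
II: (1/7)·2 + (2/7)·(-7) + (2/7)·3 + (2/7)·3 = 0
III: (1/7)·3 + (2/7)·(-4) + (2/7)·(-7) + (2/7)·7 = -5/7
IV: (1/7)·(-5) + (2/7)·(-3) + (2/7)·(-5) + (2/7)·6 = -9/7
Highest expected payoff is 0, from II.

II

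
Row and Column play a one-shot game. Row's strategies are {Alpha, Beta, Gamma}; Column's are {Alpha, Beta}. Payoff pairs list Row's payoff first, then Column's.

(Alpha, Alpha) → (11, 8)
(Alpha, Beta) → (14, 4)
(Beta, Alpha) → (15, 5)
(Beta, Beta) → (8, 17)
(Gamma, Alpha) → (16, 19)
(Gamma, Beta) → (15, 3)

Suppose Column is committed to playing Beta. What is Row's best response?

With Column fixed at Beta, Row's payoffs are: Alpha → 14, Beta → 8, Gamma → 15.
The maximum is 15, achieved by Gamma.

Gamma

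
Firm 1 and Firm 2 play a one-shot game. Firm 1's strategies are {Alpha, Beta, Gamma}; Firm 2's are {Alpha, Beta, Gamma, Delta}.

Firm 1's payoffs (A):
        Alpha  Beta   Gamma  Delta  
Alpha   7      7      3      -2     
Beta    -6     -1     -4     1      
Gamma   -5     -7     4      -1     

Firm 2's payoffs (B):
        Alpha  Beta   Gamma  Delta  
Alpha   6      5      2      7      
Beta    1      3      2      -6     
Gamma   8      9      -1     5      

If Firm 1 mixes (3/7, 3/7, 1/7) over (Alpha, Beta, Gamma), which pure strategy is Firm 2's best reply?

Compute Firm 2's expected payoff from each pure strategy against the given mix.
Alpha: (3/7)·6 + (3/7)·1 + (1/7)·8 = 29/7
Beta: (3/7)·5 + (3/7)·3 + (1/7)·9 = 33/7
Gamma: (3/7)·2 + (3/7)·2 + (1/7)·(-1) = 11/7
Delta: (3/7)·7 + (3/7)·(-6) + (1/7)·5 = 8/7
Highest expected payoff is 33/7, from Beta.

Beta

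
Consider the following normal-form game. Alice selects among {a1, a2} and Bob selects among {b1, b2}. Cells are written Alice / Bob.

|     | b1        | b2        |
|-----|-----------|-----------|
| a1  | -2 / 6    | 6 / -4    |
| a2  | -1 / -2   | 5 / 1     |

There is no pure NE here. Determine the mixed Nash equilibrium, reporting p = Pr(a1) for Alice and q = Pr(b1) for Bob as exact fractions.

Each player's mixing probability is pinned down by making the *other* player indifferent.
Bob indifferent between b1 and b2: p·6 + (1−p)·(-2) = p·(-4) + (1−p)·1 ⟹ (-2) + 8p = 1 + (-5)p ⟹ p = 3/13.
Alice indifferent between a1 and a2: q·(-2) + (1−q)·6 = q·(-1) + (1−q)·5 ⟹ 6 + (-8)q = 5 + (-6)q ⟹ q = 1/2.

p = 3/13, q = 1/2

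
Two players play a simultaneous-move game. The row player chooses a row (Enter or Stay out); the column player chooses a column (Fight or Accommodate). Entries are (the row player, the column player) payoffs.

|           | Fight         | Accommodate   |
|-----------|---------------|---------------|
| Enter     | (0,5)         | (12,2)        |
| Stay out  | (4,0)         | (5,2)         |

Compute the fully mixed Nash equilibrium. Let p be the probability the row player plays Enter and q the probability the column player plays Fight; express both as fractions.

p = 2/5, q = 7/11

In a mixed NE each player is indifferent between their pure strategies, so the opponent's mix sets the indifference.
The column player indifferent between Fight and Accommodate: p·5 + (1−p)·0 = p·2 + (1−p)·2 ⟹ 0 + 5p = 2 + 0p ⟹ p = 2/5.
The row player indifferent between Enter and Stay out: q·0 + (1−q)·12 = q·4 + (1−q)·5 ⟹ 12 + (-12)q = 5 + (-1)q ⟹ q = 7/11.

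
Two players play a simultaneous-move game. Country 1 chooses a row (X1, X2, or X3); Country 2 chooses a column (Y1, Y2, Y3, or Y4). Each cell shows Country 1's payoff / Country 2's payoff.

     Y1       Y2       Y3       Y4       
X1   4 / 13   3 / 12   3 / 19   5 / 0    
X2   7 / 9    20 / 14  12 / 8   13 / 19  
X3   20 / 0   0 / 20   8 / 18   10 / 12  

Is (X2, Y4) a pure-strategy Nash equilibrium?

Holding Country 2 at Y4: Country 1 gets 13 from X2, versus 5 from X1, 10 from X3. No profitable deviation for Country 1.
Holding Country 1 at X2: Country 2 gets 19 from Y4, versus 9 from Y1, 14 from Y2, 8 from Y3. No profitable deviation for Country 2 either.

Yes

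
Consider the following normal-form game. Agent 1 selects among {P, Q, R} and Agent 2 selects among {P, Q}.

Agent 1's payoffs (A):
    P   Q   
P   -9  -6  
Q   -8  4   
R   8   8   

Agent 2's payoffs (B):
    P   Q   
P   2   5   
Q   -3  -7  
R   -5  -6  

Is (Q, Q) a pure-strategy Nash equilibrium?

Holding Agent 2 at Q: Agent 1 gets 4 from Q but could get 8 by switching to R. Agent 1 has a profitable deviation.

No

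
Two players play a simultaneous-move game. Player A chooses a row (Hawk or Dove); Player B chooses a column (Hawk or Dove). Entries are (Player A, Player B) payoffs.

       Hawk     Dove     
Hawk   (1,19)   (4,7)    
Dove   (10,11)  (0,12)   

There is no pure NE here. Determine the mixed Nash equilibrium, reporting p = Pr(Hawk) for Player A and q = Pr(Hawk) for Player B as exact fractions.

p = 1/13, q = 4/13

Each player's mixing probability is pinned down by making the *other* player indifferent.
Player B indifferent between Hawk and Dove: p·19 + (1−p)·11 = p·7 + (1−p)·12 ⟹ 11 + 8p = 12 + (-5)p ⟹ p = 1/13.
Player A indifferent between Hawk and Dove: q·1 + (1−q)·4 = q·10 + (1−q)·0 ⟹ 4 + (-3)q = 0 + 10q ⟹ q = 4/13.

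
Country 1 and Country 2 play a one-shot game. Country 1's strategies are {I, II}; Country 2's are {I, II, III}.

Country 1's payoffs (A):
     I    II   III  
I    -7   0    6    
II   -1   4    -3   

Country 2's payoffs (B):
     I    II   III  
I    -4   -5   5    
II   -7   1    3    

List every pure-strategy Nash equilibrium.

Check mutual best responses: a cell is a NE iff neither player can gain by unilaterally deviating.
Country 1's best responses — vs I: II (payoff -1); vs II: II (payoff 4); vs III: I (payoff 6).
Country 2's best responses — vs I: III (payoff 5); vs II: III (payoff 3).
The only mutual best response is (I, III); neither player gains by switching there.

(I, III)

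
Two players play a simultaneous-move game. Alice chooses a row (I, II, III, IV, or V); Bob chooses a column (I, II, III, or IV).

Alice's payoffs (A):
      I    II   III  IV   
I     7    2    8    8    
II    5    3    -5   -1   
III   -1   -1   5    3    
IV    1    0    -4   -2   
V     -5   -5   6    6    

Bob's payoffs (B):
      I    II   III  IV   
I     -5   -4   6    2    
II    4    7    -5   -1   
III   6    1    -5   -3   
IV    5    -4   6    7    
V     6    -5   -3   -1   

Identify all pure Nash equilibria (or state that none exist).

(I, III) and (II, II)

A profile is a Nash equilibrium when each player is best-responding to the other.
Alice's best responses — vs I: I (payoff 7); vs II: II (payoff 3); vs III: I (payoff 8); vs IV: I (payoff 8).
Bob's best responses — vs I: III (payoff 6); vs II: II (payoff 7); vs III: I (payoff 6); vs IV: IV (payoff 7); vs V: I (payoff 6).
Mutual best responses occur at (I, III) and (II, II); at each, neither player gains by switching.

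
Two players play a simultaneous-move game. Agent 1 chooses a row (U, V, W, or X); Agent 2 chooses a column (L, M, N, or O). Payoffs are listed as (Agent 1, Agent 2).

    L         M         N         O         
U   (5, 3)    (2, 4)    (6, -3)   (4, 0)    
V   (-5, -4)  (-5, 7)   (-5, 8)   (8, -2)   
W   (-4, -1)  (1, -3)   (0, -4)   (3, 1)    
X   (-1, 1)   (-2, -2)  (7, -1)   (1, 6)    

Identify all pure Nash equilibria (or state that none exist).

A profile is a Nash equilibrium when each player is best-responding to the other.
Agent 1's best responses — vs L: U (payoff 5); vs M: U (payoff 2); vs N: X (payoff 7); vs O: V (payoff 8).
Agent 2's best responses — vs U: M (payoff 4); vs V: N (payoff 8); vs W: O (payoff 1); vs X: O (payoff 6).
The only mutual best response is (U, M); neither player gains by switching there.

(U, M)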